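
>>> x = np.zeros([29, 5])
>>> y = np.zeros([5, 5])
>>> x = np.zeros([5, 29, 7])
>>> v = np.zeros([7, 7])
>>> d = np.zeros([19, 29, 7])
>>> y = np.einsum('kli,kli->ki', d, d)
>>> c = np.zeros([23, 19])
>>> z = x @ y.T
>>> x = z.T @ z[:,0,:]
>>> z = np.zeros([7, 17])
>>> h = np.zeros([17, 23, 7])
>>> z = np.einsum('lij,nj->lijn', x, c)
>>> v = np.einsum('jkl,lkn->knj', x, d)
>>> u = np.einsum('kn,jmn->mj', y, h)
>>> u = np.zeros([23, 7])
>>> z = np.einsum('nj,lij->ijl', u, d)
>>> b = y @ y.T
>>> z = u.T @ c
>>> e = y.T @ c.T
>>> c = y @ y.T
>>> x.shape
(19, 29, 19)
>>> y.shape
(19, 7)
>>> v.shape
(29, 7, 19)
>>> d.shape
(19, 29, 7)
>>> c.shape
(19, 19)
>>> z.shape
(7, 19)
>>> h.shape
(17, 23, 7)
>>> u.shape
(23, 7)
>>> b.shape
(19, 19)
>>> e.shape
(7, 23)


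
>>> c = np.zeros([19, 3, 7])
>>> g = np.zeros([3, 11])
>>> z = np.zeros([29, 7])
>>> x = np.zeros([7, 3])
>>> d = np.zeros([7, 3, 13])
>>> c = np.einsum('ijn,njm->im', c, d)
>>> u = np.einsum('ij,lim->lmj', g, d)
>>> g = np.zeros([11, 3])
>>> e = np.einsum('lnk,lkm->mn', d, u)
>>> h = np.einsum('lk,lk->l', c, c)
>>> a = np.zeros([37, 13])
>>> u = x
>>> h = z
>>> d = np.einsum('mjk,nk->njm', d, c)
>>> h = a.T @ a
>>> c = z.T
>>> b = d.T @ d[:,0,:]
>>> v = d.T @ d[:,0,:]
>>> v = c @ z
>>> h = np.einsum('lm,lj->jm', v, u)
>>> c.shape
(7, 29)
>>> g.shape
(11, 3)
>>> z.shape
(29, 7)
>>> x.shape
(7, 3)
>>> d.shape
(19, 3, 7)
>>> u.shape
(7, 3)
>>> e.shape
(11, 3)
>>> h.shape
(3, 7)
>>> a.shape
(37, 13)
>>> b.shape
(7, 3, 7)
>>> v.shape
(7, 7)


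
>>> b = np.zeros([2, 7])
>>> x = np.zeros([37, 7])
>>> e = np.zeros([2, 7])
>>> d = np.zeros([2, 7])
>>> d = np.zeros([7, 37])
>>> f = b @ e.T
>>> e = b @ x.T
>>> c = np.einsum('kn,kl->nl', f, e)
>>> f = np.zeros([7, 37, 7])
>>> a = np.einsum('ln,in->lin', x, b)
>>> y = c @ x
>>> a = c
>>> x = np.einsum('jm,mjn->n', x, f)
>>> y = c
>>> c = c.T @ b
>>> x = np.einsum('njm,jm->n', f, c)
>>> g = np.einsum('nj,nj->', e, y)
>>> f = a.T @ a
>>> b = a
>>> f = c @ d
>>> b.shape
(2, 37)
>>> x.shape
(7,)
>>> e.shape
(2, 37)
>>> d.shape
(7, 37)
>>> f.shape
(37, 37)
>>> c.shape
(37, 7)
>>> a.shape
(2, 37)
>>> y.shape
(2, 37)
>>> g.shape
()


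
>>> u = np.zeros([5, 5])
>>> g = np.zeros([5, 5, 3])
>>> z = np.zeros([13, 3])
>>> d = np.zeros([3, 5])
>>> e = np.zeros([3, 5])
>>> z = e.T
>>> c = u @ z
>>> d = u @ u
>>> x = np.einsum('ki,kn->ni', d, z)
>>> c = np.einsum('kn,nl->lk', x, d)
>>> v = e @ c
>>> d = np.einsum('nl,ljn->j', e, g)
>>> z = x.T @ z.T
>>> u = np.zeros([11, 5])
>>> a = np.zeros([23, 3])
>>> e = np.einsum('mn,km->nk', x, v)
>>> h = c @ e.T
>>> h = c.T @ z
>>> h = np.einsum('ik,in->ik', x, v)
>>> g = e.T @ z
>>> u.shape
(11, 5)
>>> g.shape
(3, 5)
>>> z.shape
(5, 5)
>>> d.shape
(5,)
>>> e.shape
(5, 3)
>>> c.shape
(5, 3)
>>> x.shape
(3, 5)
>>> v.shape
(3, 3)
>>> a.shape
(23, 3)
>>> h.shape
(3, 5)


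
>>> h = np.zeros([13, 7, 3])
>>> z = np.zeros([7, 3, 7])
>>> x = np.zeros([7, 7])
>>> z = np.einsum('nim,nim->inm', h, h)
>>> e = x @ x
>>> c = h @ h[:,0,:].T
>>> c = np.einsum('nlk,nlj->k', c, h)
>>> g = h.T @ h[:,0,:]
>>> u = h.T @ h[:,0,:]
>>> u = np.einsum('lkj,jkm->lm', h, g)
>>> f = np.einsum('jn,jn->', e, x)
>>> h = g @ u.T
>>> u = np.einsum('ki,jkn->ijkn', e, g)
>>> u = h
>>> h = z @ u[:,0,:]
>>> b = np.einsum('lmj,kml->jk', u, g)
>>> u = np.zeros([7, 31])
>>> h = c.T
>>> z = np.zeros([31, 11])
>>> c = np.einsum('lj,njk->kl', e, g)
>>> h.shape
(13,)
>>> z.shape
(31, 11)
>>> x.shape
(7, 7)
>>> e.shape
(7, 7)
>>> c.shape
(3, 7)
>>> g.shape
(3, 7, 3)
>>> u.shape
(7, 31)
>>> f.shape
()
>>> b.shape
(13, 3)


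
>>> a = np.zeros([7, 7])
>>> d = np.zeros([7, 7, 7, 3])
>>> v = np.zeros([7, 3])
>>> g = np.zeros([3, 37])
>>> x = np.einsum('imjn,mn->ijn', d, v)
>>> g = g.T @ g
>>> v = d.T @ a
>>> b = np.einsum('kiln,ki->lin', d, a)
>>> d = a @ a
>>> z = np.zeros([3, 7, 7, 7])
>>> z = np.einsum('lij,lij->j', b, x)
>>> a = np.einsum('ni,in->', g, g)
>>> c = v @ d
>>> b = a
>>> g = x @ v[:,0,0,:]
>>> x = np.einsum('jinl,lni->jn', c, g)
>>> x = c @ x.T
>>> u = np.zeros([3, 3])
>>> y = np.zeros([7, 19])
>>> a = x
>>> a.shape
(3, 7, 7, 3)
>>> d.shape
(7, 7)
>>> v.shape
(3, 7, 7, 7)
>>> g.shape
(7, 7, 7)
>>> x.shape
(3, 7, 7, 3)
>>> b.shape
()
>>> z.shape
(3,)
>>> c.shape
(3, 7, 7, 7)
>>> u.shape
(3, 3)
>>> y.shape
(7, 19)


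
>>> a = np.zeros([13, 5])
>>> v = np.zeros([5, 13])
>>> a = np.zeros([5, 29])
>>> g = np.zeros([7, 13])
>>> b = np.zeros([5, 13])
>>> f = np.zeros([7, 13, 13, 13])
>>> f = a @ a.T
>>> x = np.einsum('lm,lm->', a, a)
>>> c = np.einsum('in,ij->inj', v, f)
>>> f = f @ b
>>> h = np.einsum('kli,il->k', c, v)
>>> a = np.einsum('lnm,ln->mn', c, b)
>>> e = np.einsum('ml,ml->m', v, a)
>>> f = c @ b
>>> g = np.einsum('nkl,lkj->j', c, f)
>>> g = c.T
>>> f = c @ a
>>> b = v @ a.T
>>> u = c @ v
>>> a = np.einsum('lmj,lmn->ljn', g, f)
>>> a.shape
(5, 5, 13)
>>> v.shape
(5, 13)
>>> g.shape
(5, 13, 5)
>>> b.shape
(5, 5)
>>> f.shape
(5, 13, 13)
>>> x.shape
()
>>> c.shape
(5, 13, 5)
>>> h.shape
(5,)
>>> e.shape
(5,)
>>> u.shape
(5, 13, 13)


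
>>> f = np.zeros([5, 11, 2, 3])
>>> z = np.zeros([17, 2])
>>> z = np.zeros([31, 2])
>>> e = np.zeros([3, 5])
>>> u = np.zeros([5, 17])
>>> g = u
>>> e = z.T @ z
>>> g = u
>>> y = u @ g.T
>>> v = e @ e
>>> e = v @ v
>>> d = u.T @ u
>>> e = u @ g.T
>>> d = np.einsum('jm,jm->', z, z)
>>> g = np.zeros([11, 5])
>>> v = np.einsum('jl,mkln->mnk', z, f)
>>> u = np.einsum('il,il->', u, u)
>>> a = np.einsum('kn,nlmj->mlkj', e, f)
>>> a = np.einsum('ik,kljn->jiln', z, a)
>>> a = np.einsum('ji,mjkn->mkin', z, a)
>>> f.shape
(5, 11, 2, 3)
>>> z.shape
(31, 2)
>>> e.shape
(5, 5)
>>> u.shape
()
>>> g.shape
(11, 5)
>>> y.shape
(5, 5)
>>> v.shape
(5, 3, 11)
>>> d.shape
()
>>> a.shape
(5, 11, 2, 3)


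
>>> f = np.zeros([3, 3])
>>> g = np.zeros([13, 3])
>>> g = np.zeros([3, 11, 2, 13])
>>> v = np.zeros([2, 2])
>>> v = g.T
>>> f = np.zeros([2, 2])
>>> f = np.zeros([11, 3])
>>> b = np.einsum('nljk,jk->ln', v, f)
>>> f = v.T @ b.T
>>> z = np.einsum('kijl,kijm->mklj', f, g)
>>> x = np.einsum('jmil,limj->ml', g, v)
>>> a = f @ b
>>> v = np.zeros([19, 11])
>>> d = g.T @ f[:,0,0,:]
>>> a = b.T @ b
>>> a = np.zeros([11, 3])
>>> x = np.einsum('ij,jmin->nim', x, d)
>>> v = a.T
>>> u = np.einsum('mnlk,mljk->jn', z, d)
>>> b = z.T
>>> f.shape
(3, 11, 2, 2)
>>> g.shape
(3, 11, 2, 13)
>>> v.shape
(3, 11)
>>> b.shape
(2, 2, 3, 13)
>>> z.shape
(13, 3, 2, 2)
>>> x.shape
(2, 11, 2)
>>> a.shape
(11, 3)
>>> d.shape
(13, 2, 11, 2)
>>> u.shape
(11, 3)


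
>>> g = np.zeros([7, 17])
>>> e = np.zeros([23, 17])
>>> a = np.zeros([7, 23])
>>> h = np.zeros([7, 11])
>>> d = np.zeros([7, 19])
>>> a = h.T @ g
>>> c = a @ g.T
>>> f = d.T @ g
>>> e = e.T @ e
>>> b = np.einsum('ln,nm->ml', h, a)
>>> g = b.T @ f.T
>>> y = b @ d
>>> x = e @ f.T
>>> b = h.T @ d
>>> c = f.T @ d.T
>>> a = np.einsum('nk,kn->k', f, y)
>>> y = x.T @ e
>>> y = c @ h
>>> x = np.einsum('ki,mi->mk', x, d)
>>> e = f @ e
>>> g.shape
(7, 19)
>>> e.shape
(19, 17)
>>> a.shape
(17,)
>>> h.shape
(7, 11)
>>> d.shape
(7, 19)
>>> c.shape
(17, 7)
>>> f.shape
(19, 17)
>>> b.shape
(11, 19)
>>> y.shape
(17, 11)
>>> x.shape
(7, 17)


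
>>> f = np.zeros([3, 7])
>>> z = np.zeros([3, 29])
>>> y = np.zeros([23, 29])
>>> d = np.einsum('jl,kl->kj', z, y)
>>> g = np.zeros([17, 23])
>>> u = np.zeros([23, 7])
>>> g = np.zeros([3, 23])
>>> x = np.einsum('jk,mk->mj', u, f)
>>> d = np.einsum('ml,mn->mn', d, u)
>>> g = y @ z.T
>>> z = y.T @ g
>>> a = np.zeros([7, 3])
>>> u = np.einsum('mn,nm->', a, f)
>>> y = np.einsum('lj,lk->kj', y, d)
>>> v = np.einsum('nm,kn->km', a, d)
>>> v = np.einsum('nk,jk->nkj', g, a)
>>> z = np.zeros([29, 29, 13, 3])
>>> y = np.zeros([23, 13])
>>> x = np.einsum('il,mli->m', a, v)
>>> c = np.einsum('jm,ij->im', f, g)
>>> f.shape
(3, 7)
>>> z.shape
(29, 29, 13, 3)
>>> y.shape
(23, 13)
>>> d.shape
(23, 7)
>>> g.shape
(23, 3)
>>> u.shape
()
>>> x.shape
(23,)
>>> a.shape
(7, 3)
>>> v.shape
(23, 3, 7)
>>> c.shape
(23, 7)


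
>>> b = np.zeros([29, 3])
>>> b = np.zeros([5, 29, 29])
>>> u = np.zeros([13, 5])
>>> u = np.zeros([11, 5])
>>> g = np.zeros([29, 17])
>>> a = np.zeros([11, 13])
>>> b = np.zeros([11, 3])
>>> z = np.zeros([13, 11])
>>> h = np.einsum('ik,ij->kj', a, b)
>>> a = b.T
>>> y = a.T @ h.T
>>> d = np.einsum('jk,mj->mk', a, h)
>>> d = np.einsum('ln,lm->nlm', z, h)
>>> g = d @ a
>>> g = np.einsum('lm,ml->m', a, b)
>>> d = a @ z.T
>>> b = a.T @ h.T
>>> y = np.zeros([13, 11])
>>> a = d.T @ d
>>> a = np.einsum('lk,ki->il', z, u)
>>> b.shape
(11, 13)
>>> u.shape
(11, 5)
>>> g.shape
(11,)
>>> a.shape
(5, 13)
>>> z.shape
(13, 11)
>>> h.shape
(13, 3)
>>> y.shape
(13, 11)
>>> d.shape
(3, 13)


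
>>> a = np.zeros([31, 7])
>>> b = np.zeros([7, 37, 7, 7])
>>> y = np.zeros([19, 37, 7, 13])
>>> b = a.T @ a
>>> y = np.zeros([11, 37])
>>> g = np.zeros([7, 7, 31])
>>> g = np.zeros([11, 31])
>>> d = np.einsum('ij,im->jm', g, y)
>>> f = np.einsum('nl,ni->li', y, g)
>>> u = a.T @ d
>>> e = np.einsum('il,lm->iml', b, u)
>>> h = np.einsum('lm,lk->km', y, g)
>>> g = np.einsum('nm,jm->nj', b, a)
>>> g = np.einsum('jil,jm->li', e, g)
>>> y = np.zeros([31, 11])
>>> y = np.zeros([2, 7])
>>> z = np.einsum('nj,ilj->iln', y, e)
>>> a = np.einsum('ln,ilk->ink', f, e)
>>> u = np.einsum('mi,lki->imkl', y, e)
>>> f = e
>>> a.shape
(7, 31, 7)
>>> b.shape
(7, 7)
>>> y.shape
(2, 7)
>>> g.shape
(7, 37)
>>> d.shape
(31, 37)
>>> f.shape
(7, 37, 7)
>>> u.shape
(7, 2, 37, 7)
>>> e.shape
(7, 37, 7)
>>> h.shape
(31, 37)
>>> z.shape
(7, 37, 2)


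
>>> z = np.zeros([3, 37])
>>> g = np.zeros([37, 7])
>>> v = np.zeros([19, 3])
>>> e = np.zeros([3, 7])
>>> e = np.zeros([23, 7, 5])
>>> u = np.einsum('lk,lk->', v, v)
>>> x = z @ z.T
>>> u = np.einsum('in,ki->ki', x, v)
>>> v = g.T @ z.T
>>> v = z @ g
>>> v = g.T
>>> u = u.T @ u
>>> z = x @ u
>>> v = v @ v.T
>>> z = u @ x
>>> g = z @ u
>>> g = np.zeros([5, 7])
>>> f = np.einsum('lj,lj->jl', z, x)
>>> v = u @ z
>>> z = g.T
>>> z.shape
(7, 5)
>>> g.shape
(5, 7)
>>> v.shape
(3, 3)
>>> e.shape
(23, 7, 5)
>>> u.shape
(3, 3)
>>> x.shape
(3, 3)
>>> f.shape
(3, 3)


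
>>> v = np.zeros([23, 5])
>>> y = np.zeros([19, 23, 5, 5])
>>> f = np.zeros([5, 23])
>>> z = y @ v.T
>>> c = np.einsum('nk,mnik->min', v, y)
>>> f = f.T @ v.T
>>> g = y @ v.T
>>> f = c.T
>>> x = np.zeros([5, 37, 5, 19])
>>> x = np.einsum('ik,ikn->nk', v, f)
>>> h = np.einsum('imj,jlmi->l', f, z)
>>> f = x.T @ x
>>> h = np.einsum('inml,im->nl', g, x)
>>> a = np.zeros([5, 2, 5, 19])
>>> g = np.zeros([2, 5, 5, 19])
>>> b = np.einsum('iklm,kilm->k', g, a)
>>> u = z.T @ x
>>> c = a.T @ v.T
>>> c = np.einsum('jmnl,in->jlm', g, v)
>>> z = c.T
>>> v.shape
(23, 5)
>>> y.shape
(19, 23, 5, 5)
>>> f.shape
(5, 5)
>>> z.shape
(5, 19, 2)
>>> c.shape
(2, 19, 5)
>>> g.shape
(2, 5, 5, 19)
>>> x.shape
(19, 5)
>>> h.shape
(23, 23)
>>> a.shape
(5, 2, 5, 19)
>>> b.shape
(5,)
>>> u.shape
(23, 5, 23, 5)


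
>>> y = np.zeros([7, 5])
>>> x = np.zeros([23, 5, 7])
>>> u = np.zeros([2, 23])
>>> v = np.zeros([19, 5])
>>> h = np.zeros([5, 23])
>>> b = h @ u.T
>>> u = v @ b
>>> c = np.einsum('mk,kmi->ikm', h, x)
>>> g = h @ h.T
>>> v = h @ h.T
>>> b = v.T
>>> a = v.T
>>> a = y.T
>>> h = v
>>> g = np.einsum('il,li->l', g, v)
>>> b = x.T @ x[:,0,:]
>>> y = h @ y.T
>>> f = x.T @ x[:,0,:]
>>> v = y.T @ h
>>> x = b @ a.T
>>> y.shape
(5, 7)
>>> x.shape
(7, 5, 5)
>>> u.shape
(19, 2)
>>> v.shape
(7, 5)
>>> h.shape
(5, 5)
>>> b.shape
(7, 5, 7)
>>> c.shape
(7, 23, 5)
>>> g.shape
(5,)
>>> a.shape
(5, 7)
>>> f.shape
(7, 5, 7)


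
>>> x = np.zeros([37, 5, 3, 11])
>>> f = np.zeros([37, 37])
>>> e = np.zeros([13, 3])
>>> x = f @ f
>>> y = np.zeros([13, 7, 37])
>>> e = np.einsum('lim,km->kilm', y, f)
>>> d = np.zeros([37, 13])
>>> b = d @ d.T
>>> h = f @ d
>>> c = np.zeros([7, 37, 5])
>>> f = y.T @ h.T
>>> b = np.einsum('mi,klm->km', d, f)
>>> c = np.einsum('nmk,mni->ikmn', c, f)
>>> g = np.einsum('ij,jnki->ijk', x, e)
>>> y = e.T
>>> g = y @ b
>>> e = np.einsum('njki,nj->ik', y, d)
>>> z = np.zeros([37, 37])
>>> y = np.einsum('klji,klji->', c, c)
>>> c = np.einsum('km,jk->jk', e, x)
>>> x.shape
(37, 37)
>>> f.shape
(37, 7, 37)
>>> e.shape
(37, 7)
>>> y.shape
()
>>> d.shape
(37, 13)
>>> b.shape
(37, 37)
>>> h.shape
(37, 13)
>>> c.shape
(37, 37)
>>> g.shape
(37, 13, 7, 37)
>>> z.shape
(37, 37)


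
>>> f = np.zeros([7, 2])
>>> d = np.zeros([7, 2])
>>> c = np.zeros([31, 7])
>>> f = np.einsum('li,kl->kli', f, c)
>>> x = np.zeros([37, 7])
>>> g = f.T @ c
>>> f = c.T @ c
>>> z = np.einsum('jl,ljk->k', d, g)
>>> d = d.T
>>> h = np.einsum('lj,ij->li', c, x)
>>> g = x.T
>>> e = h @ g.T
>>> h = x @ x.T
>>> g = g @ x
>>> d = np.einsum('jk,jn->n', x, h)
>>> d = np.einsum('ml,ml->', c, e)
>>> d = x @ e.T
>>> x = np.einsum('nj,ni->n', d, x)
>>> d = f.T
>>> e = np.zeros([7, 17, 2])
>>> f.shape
(7, 7)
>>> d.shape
(7, 7)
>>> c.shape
(31, 7)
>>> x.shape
(37,)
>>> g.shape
(7, 7)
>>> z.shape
(7,)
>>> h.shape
(37, 37)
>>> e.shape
(7, 17, 2)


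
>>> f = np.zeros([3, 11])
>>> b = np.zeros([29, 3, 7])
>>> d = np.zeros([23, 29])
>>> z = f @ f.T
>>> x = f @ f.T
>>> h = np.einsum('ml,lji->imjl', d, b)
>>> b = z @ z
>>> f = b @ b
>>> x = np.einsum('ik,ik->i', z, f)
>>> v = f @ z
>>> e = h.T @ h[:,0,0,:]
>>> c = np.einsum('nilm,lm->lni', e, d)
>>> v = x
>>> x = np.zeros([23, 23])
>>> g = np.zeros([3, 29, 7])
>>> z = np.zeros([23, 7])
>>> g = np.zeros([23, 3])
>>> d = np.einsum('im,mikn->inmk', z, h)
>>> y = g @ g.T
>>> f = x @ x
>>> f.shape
(23, 23)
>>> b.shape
(3, 3)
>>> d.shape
(23, 29, 7, 3)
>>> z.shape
(23, 7)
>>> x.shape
(23, 23)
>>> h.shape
(7, 23, 3, 29)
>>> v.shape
(3,)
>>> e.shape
(29, 3, 23, 29)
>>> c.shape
(23, 29, 3)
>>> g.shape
(23, 3)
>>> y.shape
(23, 23)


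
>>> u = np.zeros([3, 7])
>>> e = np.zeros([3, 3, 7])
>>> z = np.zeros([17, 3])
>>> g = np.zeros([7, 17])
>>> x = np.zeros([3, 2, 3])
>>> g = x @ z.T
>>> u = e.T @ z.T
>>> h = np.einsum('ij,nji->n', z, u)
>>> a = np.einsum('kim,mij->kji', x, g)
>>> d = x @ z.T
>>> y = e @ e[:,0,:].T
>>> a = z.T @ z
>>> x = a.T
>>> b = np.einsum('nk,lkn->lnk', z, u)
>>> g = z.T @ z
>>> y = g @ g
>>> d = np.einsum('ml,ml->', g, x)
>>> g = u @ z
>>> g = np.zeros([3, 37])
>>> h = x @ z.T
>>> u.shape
(7, 3, 17)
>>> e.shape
(3, 3, 7)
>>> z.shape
(17, 3)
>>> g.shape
(3, 37)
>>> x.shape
(3, 3)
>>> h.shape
(3, 17)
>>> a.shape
(3, 3)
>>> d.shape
()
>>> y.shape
(3, 3)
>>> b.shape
(7, 17, 3)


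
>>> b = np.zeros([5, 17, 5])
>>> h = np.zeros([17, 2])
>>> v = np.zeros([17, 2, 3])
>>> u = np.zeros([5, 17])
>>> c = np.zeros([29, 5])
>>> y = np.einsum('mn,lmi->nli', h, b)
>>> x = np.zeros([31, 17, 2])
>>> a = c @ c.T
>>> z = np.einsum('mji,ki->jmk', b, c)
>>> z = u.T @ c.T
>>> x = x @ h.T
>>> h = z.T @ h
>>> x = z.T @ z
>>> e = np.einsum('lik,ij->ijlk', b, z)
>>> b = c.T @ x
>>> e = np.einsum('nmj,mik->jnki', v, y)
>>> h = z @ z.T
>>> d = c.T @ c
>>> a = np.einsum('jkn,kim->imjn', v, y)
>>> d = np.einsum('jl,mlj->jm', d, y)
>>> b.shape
(5, 29)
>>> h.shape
(17, 17)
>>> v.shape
(17, 2, 3)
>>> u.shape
(5, 17)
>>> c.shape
(29, 5)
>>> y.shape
(2, 5, 5)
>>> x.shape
(29, 29)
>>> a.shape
(5, 5, 17, 3)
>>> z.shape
(17, 29)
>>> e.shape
(3, 17, 5, 5)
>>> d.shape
(5, 2)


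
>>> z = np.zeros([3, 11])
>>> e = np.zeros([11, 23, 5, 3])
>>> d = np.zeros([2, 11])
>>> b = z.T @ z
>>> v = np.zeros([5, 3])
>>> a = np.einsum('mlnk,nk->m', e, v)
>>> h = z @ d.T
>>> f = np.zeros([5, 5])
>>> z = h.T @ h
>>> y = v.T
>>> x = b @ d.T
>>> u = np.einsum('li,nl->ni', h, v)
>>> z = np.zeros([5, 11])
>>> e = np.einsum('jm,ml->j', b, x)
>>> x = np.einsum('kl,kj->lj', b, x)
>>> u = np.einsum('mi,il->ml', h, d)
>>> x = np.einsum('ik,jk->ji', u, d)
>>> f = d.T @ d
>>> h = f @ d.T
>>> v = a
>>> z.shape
(5, 11)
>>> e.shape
(11,)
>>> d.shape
(2, 11)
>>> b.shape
(11, 11)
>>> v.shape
(11,)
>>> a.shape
(11,)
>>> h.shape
(11, 2)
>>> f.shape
(11, 11)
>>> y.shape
(3, 5)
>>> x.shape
(2, 3)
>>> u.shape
(3, 11)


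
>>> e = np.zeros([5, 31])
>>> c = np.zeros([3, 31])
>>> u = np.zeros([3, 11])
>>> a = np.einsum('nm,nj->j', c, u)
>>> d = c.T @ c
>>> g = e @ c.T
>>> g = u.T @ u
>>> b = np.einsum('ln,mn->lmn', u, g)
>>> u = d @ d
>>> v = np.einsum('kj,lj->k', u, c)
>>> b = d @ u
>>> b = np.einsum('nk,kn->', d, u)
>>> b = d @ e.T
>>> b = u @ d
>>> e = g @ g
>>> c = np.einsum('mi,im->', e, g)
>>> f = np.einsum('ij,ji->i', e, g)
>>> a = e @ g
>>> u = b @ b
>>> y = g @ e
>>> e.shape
(11, 11)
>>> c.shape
()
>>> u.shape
(31, 31)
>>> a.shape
(11, 11)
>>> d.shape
(31, 31)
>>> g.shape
(11, 11)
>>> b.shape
(31, 31)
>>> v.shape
(31,)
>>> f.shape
(11,)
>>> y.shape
(11, 11)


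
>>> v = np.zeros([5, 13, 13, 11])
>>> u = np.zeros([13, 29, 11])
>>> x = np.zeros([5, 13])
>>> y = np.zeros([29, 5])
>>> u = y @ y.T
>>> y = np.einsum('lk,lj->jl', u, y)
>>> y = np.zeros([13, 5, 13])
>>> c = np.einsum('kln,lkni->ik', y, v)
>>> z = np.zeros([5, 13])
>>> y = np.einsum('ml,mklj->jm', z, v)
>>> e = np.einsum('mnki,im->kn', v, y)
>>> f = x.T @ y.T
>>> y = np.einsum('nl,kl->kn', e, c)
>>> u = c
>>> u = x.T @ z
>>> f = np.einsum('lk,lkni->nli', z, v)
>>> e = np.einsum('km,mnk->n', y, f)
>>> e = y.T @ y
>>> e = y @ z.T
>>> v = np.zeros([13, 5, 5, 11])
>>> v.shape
(13, 5, 5, 11)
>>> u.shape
(13, 13)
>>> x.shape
(5, 13)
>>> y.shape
(11, 13)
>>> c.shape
(11, 13)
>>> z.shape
(5, 13)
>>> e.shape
(11, 5)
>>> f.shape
(13, 5, 11)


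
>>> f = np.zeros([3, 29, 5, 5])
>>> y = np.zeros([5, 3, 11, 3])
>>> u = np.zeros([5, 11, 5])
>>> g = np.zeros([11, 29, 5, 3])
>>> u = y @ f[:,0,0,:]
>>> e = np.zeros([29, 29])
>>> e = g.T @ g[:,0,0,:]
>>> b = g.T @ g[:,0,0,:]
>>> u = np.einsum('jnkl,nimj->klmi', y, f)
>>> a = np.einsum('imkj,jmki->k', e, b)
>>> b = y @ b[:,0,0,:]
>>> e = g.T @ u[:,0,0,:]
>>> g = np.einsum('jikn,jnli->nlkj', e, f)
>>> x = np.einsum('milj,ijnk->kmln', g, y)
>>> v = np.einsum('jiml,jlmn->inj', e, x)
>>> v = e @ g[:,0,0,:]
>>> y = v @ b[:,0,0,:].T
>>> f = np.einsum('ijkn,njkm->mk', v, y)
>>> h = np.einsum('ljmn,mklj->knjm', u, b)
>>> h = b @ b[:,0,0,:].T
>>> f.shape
(5, 29)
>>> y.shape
(3, 5, 29, 5)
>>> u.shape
(11, 3, 5, 29)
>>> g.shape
(29, 5, 29, 3)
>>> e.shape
(3, 5, 29, 29)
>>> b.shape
(5, 3, 11, 3)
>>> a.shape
(29,)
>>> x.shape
(3, 29, 29, 11)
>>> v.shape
(3, 5, 29, 3)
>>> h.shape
(5, 3, 11, 5)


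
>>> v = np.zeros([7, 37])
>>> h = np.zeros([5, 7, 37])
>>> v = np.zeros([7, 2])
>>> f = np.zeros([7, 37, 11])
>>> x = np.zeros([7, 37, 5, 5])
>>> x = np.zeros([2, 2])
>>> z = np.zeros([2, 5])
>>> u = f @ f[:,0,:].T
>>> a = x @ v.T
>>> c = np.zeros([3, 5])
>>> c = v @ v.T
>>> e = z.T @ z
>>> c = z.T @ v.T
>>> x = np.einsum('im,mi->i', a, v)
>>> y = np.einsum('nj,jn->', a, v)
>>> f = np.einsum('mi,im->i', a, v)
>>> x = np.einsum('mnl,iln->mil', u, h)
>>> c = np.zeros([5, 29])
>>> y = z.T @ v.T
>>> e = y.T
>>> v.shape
(7, 2)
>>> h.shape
(5, 7, 37)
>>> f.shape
(7,)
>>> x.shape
(7, 5, 7)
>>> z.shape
(2, 5)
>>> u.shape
(7, 37, 7)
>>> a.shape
(2, 7)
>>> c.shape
(5, 29)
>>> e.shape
(7, 5)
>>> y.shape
(5, 7)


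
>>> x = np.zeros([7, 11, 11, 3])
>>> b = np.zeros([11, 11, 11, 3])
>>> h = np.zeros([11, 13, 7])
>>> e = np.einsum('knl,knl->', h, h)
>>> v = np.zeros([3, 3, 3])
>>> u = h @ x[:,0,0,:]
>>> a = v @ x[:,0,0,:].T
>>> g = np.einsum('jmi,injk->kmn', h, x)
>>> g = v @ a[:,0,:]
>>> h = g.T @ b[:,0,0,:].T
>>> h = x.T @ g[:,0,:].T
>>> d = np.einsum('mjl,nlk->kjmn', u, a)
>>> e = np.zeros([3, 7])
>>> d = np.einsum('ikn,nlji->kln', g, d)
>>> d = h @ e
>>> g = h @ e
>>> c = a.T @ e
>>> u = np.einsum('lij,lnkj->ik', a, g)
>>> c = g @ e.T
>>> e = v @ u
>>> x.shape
(7, 11, 11, 3)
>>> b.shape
(11, 11, 11, 3)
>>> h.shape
(3, 11, 11, 3)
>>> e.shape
(3, 3, 11)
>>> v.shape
(3, 3, 3)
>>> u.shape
(3, 11)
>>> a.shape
(3, 3, 7)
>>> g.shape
(3, 11, 11, 7)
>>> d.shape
(3, 11, 11, 7)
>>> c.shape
(3, 11, 11, 3)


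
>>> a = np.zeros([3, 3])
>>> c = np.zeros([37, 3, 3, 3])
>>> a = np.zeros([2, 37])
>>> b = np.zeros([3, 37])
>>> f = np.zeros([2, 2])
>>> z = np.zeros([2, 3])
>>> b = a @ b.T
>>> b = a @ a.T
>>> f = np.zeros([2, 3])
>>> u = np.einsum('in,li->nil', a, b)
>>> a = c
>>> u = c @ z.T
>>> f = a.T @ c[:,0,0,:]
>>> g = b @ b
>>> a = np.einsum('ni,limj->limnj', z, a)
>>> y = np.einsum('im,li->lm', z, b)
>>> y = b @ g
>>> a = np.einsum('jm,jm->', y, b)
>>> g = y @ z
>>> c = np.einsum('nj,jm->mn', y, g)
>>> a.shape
()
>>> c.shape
(3, 2)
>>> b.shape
(2, 2)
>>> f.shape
(3, 3, 3, 3)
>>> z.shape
(2, 3)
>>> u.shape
(37, 3, 3, 2)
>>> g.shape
(2, 3)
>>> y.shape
(2, 2)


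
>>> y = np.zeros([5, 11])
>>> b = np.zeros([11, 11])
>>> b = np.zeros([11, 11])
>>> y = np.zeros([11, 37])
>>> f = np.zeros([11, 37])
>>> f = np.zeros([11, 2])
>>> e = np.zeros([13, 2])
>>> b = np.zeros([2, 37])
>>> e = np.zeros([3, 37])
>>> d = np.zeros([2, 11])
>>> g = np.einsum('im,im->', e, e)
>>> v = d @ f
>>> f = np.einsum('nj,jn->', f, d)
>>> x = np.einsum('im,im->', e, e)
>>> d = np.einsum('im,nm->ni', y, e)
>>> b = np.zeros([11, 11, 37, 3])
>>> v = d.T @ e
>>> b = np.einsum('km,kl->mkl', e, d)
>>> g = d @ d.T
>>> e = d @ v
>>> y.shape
(11, 37)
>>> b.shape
(37, 3, 11)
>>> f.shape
()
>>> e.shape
(3, 37)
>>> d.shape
(3, 11)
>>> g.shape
(3, 3)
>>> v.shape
(11, 37)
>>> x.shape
()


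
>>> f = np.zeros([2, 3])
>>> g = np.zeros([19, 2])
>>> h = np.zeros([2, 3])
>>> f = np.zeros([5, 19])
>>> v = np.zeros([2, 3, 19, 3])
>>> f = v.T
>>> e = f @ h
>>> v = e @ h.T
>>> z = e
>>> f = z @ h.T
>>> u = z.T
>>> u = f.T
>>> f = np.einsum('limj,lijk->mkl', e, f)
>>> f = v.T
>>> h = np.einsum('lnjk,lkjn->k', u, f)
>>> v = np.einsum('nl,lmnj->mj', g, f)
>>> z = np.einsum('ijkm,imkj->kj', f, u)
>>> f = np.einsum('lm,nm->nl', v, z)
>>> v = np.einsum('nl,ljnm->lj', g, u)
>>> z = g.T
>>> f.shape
(19, 3)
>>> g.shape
(19, 2)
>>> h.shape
(3,)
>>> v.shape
(2, 3)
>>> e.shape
(3, 19, 3, 3)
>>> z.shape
(2, 19)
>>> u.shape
(2, 3, 19, 3)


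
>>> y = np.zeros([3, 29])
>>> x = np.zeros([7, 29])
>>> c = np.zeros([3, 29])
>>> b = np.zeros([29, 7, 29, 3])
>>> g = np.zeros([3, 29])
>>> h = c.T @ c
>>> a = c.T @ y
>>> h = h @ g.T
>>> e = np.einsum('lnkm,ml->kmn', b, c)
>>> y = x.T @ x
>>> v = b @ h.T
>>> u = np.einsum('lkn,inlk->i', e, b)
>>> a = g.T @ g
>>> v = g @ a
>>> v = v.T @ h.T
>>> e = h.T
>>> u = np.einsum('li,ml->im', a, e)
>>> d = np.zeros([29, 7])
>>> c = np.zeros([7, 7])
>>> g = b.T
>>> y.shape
(29, 29)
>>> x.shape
(7, 29)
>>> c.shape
(7, 7)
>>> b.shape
(29, 7, 29, 3)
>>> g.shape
(3, 29, 7, 29)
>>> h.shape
(29, 3)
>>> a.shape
(29, 29)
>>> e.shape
(3, 29)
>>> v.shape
(29, 29)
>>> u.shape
(29, 3)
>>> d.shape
(29, 7)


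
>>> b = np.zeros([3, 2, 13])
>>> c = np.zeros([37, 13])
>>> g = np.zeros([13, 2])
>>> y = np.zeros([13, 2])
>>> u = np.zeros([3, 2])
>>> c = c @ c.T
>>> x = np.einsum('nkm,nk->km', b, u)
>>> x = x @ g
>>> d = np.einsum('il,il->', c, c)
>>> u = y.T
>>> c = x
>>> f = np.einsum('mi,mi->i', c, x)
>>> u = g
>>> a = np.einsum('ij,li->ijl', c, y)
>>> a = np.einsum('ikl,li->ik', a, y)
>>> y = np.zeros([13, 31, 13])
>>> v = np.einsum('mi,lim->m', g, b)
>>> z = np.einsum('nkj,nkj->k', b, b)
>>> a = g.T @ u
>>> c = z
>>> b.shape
(3, 2, 13)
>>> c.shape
(2,)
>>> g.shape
(13, 2)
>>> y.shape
(13, 31, 13)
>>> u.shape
(13, 2)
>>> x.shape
(2, 2)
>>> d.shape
()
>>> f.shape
(2,)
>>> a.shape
(2, 2)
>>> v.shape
(13,)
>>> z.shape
(2,)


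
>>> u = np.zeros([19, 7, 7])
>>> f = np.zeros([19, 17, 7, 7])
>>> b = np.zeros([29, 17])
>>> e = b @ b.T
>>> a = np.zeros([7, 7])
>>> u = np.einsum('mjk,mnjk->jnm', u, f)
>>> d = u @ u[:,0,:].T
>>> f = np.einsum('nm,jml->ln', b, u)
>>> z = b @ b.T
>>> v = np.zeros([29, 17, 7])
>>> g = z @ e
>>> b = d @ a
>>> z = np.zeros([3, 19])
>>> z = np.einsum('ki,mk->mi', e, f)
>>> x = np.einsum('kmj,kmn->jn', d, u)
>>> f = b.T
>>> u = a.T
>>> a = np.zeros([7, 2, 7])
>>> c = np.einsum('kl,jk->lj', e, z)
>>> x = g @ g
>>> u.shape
(7, 7)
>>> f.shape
(7, 17, 7)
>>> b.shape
(7, 17, 7)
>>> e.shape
(29, 29)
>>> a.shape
(7, 2, 7)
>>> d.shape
(7, 17, 7)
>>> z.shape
(19, 29)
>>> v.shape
(29, 17, 7)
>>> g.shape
(29, 29)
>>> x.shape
(29, 29)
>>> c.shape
(29, 19)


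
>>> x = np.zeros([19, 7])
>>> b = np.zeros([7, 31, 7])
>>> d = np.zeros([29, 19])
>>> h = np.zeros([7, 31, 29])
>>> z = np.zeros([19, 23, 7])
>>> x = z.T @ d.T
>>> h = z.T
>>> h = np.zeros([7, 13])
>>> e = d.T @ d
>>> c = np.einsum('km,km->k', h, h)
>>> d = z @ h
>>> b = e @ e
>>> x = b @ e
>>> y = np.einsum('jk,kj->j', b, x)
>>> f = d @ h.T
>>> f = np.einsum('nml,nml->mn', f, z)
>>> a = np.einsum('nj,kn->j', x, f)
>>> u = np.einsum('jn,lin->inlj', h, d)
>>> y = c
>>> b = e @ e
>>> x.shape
(19, 19)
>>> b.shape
(19, 19)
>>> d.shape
(19, 23, 13)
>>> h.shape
(7, 13)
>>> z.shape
(19, 23, 7)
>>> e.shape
(19, 19)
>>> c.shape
(7,)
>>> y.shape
(7,)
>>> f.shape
(23, 19)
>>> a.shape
(19,)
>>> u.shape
(23, 13, 19, 7)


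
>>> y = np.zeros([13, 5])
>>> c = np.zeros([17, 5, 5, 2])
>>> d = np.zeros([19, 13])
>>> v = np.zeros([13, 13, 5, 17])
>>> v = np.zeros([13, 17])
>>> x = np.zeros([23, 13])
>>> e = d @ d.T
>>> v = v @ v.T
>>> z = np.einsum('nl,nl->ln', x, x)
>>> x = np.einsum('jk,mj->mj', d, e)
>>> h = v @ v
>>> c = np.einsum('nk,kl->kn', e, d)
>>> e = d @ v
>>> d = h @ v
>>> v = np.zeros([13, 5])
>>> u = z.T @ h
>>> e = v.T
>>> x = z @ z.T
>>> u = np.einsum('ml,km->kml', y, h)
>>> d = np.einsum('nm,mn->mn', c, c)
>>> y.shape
(13, 5)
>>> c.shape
(19, 19)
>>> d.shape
(19, 19)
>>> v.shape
(13, 5)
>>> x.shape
(13, 13)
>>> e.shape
(5, 13)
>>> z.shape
(13, 23)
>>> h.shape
(13, 13)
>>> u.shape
(13, 13, 5)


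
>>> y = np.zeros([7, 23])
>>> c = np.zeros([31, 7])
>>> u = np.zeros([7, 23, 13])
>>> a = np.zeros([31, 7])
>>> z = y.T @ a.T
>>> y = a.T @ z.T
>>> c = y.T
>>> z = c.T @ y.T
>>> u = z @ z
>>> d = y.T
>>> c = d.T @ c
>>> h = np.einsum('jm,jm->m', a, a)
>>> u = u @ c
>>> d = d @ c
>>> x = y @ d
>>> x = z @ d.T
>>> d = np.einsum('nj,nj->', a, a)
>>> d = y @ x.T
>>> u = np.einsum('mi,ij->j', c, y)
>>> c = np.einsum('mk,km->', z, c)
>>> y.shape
(7, 23)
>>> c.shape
()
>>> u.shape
(23,)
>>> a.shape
(31, 7)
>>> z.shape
(7, 7)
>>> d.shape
(7, 7)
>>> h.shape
(7,)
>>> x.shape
(7, 23)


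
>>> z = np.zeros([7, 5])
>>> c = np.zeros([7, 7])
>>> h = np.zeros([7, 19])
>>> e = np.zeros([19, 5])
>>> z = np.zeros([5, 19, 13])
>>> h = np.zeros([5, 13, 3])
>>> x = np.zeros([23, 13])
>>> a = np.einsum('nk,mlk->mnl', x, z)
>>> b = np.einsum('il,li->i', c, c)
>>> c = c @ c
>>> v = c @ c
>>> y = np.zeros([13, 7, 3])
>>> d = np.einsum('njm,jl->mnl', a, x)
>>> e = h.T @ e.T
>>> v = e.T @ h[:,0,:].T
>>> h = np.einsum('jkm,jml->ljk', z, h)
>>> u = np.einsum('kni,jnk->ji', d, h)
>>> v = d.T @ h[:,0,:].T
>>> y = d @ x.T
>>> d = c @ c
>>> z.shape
(5, 19, 13)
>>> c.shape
(7, 7)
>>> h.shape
(3, 5, 19)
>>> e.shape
(3, 13, 19)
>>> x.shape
(23, 13)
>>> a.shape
(5, 23, 19)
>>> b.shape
(7,)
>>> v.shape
(13, 5, 3)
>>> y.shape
(19, 5, 23)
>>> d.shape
(7, 7)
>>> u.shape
(3, 13)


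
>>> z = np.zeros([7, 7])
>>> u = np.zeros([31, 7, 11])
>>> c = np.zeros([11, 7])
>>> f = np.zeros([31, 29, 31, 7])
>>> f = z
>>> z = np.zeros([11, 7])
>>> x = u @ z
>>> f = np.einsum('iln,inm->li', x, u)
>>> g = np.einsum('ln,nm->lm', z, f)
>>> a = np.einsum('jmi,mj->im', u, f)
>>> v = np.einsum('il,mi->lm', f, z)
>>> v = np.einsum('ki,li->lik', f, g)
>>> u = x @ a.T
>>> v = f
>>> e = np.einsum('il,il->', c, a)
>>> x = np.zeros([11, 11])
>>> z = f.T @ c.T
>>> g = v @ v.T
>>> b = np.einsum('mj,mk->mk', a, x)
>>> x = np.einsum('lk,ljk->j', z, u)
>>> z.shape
(31, 11)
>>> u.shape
(31, 7, 11)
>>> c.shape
(11, 7)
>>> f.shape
(7, 31)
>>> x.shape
(7,)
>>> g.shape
(7, 7)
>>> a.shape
(11, 7)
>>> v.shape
(7, 31)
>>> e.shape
()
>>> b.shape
(11, 11)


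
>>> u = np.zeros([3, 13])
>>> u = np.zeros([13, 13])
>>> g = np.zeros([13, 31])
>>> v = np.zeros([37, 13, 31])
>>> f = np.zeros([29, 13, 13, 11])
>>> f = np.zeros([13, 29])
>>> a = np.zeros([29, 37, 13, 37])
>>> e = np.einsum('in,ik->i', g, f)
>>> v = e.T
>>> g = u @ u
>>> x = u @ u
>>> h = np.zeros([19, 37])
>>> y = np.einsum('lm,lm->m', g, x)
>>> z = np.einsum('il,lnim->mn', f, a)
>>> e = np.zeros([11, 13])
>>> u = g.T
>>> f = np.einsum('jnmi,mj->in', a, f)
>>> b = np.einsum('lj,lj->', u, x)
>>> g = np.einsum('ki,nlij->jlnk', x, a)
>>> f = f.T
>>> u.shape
(13, 13)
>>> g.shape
(37, 37, 29, 13)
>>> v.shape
(13,)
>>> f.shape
(37, 37)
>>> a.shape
(29, 37, 13, 37)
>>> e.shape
(11, 13)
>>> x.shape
(13, 13)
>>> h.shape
(19, 37)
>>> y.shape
(13,)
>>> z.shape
(37, 37)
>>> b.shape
()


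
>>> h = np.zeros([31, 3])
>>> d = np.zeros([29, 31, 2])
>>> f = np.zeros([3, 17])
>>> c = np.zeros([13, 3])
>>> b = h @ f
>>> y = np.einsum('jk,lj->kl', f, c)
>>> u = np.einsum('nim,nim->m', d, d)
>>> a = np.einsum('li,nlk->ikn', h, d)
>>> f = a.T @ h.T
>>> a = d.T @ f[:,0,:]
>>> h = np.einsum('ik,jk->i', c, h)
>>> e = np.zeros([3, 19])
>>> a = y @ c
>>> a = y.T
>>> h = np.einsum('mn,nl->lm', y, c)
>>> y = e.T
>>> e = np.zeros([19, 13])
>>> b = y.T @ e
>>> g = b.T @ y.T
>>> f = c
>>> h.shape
(3, 17)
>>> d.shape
(29, 31, 2)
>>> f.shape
(13, 3)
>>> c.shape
(13, 3)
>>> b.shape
(3, 13)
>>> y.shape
(19, 3)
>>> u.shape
(2,)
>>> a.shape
(13, 17)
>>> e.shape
(19, 13)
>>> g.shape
(13, 19)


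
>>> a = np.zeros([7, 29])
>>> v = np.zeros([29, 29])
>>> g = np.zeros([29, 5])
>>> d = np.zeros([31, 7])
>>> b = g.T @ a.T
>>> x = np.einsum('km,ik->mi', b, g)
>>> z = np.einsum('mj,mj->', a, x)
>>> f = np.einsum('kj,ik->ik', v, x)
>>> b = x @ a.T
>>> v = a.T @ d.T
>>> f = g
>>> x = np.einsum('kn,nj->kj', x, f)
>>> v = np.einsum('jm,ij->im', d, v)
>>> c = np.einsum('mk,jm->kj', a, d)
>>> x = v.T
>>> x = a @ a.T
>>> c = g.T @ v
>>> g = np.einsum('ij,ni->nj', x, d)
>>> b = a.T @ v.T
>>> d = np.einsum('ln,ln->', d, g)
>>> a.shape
(7, 29)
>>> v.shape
(29, 7)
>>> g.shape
(31, 7)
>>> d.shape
()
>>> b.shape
(29, 29)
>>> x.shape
(7, 7)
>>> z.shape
()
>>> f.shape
(29, 5)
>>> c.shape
(5, 7)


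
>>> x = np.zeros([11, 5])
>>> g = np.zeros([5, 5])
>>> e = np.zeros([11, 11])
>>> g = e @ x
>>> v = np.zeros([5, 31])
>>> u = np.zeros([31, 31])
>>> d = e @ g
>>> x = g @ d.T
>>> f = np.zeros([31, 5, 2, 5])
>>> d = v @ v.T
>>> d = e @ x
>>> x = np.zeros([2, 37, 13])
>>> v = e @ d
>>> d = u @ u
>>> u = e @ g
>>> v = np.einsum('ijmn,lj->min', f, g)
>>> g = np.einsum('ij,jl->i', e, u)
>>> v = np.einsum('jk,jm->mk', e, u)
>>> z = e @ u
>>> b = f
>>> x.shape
(2, 37, 13)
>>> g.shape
(11,)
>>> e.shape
(11, 11)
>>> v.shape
(5, 11)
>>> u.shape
(11, 5)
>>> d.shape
(31, 31)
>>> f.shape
(31, 5, 2, 5)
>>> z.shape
(11, 5)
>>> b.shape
(31, 5, 2, 5)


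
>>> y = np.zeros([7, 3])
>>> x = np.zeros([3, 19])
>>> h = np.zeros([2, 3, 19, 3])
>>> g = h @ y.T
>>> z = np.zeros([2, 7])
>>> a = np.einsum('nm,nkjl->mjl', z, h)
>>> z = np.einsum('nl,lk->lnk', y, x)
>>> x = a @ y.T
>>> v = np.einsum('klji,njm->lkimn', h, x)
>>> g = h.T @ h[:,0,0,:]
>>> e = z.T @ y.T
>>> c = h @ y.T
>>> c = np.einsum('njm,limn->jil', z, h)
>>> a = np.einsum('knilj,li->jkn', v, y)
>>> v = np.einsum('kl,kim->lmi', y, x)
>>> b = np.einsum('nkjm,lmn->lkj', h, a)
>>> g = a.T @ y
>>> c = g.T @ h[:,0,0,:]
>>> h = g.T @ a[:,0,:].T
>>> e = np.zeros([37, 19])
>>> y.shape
(7, 3)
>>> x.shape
(7, 19, 7)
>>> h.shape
(3, 3, 7)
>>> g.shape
(2, 3, 3)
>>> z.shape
(3, 7, 19)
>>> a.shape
(7, 3, 2)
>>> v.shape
(3, 7, 19)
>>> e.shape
(37, 19)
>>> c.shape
(3, 3, 3)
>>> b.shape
(7, 3, 19)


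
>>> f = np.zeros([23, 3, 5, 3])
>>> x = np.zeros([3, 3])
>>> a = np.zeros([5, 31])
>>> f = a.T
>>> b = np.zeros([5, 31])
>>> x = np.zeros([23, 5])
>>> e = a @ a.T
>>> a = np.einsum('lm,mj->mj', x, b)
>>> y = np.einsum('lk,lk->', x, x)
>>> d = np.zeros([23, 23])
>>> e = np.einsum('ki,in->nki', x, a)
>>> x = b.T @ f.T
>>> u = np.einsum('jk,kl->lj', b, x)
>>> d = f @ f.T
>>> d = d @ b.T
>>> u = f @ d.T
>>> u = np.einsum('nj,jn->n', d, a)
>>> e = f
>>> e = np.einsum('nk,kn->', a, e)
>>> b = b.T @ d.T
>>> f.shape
(31, 5)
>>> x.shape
(31, 31)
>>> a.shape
(5, 31)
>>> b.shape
(31, 31)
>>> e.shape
()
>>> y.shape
()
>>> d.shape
(31, 5)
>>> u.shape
(31,)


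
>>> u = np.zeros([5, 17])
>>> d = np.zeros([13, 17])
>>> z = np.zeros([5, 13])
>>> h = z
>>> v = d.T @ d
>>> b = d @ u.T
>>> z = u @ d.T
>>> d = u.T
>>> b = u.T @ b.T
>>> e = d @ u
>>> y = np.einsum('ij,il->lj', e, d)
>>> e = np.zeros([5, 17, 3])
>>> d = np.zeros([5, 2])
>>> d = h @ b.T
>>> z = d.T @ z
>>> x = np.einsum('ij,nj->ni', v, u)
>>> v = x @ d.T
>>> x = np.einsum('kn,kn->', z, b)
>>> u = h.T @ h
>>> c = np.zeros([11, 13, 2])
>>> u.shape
(13, 13)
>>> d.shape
(5, 17)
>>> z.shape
(17, 13)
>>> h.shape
(5, 13)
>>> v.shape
(5, 5)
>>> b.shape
(17, 13)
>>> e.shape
(5, 17, 3)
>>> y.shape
(5, 17)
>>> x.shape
()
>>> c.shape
(11, 13, 2)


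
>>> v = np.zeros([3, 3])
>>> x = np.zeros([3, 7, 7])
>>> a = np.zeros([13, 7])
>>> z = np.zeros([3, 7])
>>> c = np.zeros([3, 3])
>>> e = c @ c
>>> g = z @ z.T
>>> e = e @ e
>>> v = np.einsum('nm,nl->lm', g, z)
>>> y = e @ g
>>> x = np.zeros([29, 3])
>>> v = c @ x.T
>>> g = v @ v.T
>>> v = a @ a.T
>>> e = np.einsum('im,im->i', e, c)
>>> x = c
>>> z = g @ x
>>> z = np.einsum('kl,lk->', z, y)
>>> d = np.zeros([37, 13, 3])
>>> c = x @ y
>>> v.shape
(13, 13)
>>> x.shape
(3, 3)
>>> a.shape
(13, 7)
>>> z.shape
()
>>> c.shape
(3, 3)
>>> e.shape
(3,)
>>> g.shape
(3, 3)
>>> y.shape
(3, 3)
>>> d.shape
(37, 13, 3)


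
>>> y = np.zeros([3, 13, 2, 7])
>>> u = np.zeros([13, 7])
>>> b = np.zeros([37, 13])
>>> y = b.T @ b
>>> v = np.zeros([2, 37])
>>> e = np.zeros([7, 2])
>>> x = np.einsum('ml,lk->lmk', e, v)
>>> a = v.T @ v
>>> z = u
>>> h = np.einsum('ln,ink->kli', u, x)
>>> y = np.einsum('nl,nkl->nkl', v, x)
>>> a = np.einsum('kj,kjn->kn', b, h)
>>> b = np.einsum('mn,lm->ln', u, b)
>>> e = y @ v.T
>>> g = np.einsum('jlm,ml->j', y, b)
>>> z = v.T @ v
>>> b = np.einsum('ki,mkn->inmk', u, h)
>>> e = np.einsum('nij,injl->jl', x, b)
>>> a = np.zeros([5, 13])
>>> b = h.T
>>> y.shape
(2, 7, 37)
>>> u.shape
(13, 7)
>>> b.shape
(2, 13, 37)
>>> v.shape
(2, 37)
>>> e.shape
(37, 13)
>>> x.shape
(2, 7, 37)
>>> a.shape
(5, 13)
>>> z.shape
(37, 37)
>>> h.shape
(37, 13, 2)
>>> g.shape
(2,)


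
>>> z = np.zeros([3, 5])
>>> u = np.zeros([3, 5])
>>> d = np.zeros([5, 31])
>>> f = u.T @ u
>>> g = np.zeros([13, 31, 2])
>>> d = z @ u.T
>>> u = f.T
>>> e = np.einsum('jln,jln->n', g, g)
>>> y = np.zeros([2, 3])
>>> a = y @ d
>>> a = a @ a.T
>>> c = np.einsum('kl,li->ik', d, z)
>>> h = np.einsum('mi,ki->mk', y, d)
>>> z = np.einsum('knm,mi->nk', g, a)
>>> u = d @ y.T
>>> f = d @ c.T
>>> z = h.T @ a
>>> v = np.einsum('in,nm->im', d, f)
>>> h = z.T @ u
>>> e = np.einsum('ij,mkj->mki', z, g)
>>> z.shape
(3, 2)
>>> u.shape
(3, 2)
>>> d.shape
(3, 3)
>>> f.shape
(3, 5)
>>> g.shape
(13, 31, 2)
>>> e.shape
(13, 31, 3)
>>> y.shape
(2, 3)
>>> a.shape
(2, 2)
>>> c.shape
(5, 3)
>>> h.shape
(2, 2)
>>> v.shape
(3, 5)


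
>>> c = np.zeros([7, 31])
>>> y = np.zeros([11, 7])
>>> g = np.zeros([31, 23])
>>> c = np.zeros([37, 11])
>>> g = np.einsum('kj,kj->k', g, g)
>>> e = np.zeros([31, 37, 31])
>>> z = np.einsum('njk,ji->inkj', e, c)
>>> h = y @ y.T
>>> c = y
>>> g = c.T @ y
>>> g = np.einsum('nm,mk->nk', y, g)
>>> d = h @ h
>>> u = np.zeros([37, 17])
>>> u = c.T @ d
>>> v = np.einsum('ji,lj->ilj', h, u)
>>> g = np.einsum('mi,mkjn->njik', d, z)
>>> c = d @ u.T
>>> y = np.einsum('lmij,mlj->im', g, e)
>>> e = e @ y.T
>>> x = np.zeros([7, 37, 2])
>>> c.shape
(11, 7)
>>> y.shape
(11, 31)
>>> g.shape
(37, 31, 11, 31)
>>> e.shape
(31, 37, 11)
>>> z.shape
(11, 31, 31, 37)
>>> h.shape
(11, 11)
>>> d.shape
(11, 11)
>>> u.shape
(7, 11)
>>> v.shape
(11, 7, 11)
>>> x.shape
(7, 37, 2)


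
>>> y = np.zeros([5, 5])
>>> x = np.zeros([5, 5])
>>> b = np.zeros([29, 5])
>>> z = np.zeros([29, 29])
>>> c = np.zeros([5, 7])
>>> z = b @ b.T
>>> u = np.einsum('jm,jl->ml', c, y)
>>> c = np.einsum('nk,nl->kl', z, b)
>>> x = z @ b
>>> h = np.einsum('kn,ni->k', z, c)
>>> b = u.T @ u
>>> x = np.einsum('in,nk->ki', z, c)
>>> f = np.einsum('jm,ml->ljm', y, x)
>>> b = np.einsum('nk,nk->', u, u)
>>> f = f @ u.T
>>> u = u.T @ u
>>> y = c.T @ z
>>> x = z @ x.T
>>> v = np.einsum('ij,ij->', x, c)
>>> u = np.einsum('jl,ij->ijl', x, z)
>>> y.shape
(5, 29)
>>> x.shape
(29, 5)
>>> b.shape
()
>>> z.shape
(29, 29)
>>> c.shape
(29, 5)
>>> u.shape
(29, 29, 5)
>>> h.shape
(29,)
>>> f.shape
(29, 5, 7)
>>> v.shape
()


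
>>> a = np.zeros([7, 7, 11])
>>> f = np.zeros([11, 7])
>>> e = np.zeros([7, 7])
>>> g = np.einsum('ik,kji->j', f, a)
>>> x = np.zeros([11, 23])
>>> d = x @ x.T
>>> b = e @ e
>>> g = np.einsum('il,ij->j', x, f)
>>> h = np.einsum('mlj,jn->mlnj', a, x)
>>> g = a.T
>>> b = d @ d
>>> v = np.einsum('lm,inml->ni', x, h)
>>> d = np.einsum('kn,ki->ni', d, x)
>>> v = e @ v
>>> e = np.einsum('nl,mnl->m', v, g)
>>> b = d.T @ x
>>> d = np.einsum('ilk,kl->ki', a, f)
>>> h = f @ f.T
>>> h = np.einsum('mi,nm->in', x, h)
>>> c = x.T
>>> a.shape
(7, 7, 11)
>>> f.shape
(11, 7)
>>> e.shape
(11,)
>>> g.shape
(11, 7, 7)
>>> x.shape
(11, 23)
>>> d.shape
(11, 7)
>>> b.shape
(23, 23)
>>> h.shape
(23, 11)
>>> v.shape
(7, 7)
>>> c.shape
(23, 11)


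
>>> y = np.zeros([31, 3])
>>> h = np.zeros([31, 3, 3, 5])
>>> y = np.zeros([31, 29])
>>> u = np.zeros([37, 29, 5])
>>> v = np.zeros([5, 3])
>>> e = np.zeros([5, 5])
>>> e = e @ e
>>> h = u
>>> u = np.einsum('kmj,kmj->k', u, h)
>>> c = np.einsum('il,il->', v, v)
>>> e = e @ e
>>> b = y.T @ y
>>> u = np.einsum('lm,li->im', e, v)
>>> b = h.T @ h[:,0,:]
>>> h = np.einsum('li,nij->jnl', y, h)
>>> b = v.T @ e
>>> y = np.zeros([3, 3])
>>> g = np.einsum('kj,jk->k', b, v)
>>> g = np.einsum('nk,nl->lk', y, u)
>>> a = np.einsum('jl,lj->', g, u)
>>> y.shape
(3, 3)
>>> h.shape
(5, 37, 31)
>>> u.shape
(3, 5)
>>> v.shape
(5, 3)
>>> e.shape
(5, 5)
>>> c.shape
()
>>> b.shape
(3, 5)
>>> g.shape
(5, 3)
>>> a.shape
()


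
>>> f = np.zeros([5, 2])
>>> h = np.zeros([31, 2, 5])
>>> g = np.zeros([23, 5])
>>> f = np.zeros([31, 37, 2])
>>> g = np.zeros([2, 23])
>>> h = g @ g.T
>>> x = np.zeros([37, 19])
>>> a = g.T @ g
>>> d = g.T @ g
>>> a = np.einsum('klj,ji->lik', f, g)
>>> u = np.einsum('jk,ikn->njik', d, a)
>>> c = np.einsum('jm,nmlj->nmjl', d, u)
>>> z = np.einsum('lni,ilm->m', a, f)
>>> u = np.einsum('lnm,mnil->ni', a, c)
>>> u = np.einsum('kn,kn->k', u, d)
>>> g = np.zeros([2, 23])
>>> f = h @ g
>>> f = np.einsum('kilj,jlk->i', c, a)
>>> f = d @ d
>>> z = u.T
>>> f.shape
(23, 23)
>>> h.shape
(2, 2)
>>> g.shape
(2, 23)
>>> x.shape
(37, 19)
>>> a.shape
(37, 23, 31)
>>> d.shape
(23, 23)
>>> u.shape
(23,)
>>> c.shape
(31, 23, 23, 37)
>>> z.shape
(23,)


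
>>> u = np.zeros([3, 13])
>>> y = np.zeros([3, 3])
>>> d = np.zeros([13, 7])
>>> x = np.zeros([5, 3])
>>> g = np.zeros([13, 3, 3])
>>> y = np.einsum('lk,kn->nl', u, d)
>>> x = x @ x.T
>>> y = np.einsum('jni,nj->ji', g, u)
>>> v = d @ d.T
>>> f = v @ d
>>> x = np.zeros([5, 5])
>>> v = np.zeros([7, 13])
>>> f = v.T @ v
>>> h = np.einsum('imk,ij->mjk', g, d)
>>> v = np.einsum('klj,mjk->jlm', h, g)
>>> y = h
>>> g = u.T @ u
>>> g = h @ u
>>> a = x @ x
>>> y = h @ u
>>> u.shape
(3, 13)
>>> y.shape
(3, 7, 13)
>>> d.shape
(13, 7)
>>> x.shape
(5, 5)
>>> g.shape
(3, 7, 13)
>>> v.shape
(3, 7, 13)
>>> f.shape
(13, 13)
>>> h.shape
(3, 7, 3)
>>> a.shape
(5, 5)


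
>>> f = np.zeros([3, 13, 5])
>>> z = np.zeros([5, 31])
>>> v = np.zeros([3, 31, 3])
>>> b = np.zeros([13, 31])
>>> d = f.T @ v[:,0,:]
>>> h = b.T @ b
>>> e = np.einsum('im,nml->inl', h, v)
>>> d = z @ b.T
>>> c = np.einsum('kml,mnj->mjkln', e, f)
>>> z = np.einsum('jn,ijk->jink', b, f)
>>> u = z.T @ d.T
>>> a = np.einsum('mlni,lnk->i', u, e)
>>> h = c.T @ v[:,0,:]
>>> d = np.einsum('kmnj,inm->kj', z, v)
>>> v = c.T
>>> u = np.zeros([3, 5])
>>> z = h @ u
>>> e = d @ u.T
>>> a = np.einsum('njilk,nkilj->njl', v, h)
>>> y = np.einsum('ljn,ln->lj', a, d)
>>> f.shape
(3, 13, 5)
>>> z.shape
(13, 3, 31, 5, 5)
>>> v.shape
(13, 3, 31, 5, 3)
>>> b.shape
(13, 31)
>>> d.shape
(13, 5)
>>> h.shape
(13, 3, 31, 5, 3)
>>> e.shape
(13, 3)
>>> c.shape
(3, 5, 31, 3, 13)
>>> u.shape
(3, 5)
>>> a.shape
(13, 3, 5)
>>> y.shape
(13, 3)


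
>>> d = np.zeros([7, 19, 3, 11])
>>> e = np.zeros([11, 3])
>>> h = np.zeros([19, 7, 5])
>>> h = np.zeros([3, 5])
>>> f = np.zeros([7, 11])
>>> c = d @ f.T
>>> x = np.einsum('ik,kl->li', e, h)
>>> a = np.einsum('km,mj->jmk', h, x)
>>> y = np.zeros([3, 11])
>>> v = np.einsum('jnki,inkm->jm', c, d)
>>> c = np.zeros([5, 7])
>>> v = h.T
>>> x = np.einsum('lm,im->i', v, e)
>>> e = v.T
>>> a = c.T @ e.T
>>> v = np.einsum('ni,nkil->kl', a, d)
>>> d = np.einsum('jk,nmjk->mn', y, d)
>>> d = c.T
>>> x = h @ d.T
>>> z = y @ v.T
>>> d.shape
(7, 5)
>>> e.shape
(3, 5)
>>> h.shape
(3, 5)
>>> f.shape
(7, 11)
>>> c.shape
(5, 7)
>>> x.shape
(3, 7)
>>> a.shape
(7, 3)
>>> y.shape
(3, 11)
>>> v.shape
(19, 11)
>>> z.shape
(3, 19)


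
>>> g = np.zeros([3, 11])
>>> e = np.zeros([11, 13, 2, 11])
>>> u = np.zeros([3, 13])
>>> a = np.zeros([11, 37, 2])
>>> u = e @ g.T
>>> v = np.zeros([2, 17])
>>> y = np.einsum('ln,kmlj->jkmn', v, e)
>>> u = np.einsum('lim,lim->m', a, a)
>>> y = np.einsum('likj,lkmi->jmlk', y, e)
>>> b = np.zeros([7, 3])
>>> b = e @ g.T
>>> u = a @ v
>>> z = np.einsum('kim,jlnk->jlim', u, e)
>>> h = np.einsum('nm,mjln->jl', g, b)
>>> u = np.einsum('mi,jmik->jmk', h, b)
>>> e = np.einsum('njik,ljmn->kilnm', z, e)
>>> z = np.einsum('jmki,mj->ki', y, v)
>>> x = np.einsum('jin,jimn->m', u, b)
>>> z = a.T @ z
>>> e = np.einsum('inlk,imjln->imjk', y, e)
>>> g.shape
(3, 11)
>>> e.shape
(17, 37, 11, 13)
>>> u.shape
(11, 13, 3)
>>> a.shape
(11, 37, 2)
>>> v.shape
(2, 17)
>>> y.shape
(17, 2, 11, 13)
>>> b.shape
(11, 13, 2, 3)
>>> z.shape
(2, 37, 13)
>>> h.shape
(13, 2)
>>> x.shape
(2,)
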